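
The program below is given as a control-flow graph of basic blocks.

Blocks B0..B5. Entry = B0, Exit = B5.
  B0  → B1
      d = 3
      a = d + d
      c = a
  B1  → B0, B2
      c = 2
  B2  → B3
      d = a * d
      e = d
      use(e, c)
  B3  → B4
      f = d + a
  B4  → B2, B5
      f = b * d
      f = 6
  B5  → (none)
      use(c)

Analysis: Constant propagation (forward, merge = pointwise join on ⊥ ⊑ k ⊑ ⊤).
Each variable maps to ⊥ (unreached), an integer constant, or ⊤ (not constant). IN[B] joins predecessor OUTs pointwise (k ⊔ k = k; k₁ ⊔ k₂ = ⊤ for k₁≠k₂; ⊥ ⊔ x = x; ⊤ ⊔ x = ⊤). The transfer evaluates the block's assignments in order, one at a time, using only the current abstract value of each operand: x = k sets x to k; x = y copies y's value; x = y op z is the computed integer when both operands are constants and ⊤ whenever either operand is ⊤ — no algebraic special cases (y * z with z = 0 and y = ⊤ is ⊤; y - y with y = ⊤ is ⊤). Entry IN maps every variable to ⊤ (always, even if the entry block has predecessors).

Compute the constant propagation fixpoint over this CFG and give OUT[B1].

Answer: {a: 6, b: ⊤, c: 2, d: 3, e: ⊤, f: ⊤}

Trace:
Fixpoint table:
  B0:  IN=(all ⊤)  OUT={a:6, c:6, d:3; rest ⊤}
  B1:  IN={a:6, c:6, d:3; rest ⊤}  OUT={a:6, c:2, d:3; rest ⊤}
  B2:  IN={a:6, c:2; rest ⊤}  OUT={a:6, c:2; rest ⊤}
  B3:  IN={a:6, c:2; rest ⊤}  OUT={a:6, c:2; rest ⊤}
  B4:  IN={a:6, c:2; rest ⊤}  OUT={a:6, c:2, f:6; rest ⊤}
  B5:  IN={a:6, c:2, f:6; rest ⊤}  OUT={a:6, c:2, f:6; rest ⊤}

Merge at B1: IN[B1] = OUT[B0] = {a: 6, b: ⊤, c: 6, d: 3, e: ⊤, f: ⊤}
Applying B1's transfer function to that IN value gives OUT[B1] (row B1 above).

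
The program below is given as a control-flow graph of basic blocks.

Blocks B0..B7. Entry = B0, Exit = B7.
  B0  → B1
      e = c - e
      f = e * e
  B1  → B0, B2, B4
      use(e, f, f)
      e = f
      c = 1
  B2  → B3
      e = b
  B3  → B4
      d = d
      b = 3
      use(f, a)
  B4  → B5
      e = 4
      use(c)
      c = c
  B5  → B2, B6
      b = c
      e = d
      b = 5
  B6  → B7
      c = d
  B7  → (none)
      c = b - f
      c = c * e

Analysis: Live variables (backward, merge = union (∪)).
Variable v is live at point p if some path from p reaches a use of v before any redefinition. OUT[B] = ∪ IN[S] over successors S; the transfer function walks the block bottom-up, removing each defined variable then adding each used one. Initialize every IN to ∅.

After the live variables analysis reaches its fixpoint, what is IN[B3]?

Answer: {a, c, d, f}

Working:
Fixpoint table:
  B0: | IN={a, b, c, d, e} | OUT={a, b, d, e, f}
  B1: | IN={a, b, d, e, f} | OUT={a, b, c, d, e, f}
  B2: | IN={a, b, c, d, f} | OUT={a, c, d, f}
  B3: | IN={a, c, d, f} | OUT={a, c, d, f}
  B4: | IN={a, c, d, f} | OUT={a, c, d, f}
  B5: | IN={a, c, d, f} | OUT={a, b, c, d, e, f}
  B6: | IN={b, d, e, f} | OUT={b, e, f}
  B7: | IN={b, e, f} | OUT={}

Merge at B3: OUT[B3] = IN[B4] = {a, c, d, f}
Applying B3's transfer function to that OUT value gives IN[B3] (row B3 above).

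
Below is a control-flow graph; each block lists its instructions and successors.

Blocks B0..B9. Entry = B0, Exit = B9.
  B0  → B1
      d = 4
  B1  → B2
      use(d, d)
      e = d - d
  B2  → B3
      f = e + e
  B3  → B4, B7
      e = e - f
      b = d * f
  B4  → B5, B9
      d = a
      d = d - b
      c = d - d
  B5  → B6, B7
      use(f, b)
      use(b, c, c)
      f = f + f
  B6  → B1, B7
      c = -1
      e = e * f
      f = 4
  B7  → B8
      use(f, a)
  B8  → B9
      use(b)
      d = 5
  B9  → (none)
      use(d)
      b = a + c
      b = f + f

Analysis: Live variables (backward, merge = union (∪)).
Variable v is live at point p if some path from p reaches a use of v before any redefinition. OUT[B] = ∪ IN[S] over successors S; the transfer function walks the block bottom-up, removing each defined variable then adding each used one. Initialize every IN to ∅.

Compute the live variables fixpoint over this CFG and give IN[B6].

Answer: {a, b, d, e, f}

Working:
Fixpoint table:
  B0: | IN={a, c} | OUT={a, c, d}
  B1: | IN={a, c, d} | OUT={a, c, d, e}
  B2: | IN={a, c, d, e} | OUT={a, c, d, e, f}
  B3: | IN={a, c, d, e, f} | OUT={a, b, c, e, f}
  B4: | IN={a, b, e, f} | OUT={a, b, c, d, e, f}
  B5: | IN={a, b, c, d, e, f} | OUT={a, b, c, d, e, f}
  B6: | IN={a, b, d, e, f} | OUT={a, b, c, d, f}
  B7: | IN={a, b, c, f} | OUT={a, b, c, f}
  B8: | IN={a, b, c, f} | OUT={a, c, d, f}
  B9: | IN={a, c, d, f} | OUT={}

Merge at B6: OUT[B6] = IN[B1] ⊔ IN[B7] = {a, b, c, d, f}
Applying B6's transfer function to that OUT value gives IN[B6] (row B6 above).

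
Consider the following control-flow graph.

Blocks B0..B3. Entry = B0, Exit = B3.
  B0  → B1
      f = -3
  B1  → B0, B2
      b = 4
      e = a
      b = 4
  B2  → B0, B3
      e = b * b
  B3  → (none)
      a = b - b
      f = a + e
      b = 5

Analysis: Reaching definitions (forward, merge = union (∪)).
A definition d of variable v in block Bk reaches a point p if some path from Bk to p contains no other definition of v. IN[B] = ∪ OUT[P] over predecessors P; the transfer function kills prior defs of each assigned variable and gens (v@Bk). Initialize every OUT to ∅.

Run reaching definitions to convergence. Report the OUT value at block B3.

Per-block solution:
  B0:  IN={b@B1, e@B1, e@B2, f@B0}  OUT={b@B1, e@B1, e@B2, f@B0}
  B1:  IN={b@B1, e@B1, e@B2, f@B0}  OUT={b@B1, e@B1, f@B0}
  B2:  IN={b@B1, e@B1, f@B0}  OUT={b@B1, e@B2, f@B0}
  B3:  IN={b@B1, e@B2, f@B0}  OUT={a@B3, b@B3, e@B2, f@B3}

Merge at B3: IN[B3] = OUT[B2] = {b@B1, e@B2, f@B0}
Applying B3's transfer function to that IN value gives OUT[B3] (row B3 above).

Answer: {a@B3, b@B3, e@B2, f@B3}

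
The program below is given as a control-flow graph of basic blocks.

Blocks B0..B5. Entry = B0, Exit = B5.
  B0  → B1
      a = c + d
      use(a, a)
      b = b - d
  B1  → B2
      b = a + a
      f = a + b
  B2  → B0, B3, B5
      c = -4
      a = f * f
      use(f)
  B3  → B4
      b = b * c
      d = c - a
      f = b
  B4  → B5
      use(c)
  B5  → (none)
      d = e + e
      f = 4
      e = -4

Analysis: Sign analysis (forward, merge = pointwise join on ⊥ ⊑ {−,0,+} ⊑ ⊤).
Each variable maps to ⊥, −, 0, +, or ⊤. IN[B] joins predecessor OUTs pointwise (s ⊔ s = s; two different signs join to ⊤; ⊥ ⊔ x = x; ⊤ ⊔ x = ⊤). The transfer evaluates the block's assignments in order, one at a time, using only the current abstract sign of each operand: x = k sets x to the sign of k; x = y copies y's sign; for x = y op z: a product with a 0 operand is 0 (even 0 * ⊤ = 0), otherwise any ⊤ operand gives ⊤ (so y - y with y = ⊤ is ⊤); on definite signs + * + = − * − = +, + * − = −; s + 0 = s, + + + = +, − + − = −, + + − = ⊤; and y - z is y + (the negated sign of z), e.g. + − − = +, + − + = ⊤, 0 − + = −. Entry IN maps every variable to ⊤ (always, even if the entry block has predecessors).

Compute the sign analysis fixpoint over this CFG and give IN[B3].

Per-block solution:
  B0:  IN=(all ⊤)  OUT=(all ⊤)
  B1:  IN=(all ⊤)  OUT=(all ⊤)
  B2:  IN=(all ⊤)  OUT={c:-; rest ⊤}
  B3:  IN={c:-; rest ⊤}  OUT={c:-; rest ⊤}
  B4:  IN={c:-; rest ⊤}  OUT={c:-; rest ⊤}
  B5:  IN={c:-; rest ⊤}  OUT={c:-, e:-, f:+; rest ⊤}

Merge at B3: IN[B3] = OUT[B2] = {a: ⊤, b: ⊤, c: -, d: ⊤, e: ⊤, f: ⊤}

Answer: {a: ⊤, b: ⊤, c: -, d: ⊤, e: ⊤, f: ⊤}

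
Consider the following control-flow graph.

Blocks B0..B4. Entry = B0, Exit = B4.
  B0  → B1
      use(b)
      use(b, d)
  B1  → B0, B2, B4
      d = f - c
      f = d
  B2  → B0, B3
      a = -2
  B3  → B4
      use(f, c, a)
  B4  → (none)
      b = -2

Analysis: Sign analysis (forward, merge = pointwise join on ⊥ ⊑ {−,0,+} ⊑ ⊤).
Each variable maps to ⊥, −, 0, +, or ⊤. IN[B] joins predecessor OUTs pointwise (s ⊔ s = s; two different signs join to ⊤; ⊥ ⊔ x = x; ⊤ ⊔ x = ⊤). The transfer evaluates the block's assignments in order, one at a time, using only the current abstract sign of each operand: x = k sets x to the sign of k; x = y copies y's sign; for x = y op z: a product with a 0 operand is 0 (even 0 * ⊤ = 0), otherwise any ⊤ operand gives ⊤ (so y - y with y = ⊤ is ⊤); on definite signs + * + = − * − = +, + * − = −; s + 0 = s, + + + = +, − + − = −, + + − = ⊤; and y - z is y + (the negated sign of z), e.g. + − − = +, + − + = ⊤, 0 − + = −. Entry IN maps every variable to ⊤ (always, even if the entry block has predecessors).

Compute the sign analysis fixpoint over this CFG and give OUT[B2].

Fixpoint table:
  B0: | IN=(all ⊤) | OUT=(all ⊤)
  B1: | IN=(all ⊤) | OUT=(all ⊤)
  B2: | IN=(all ⊤) | OUT={a:-; rest ⊤}
  B3: | IN={a:-; rest ⊤} | OUT={a:-; rest ⊤}
  B4: | IN=(all ⊤) | OUT={b:-; rest ⊤}

Merge at B2: IN[B2] = OUT[B1] = {a: ⊤, b: ⊤, c: ⊤, d: ⊤, e: ⊤, f: ⊤}
Applying B2's transfer function to that IN value gives OUT[B2] (row B2 above).

Answer: {a: -, b: ⊤, c: ⊤, d: ⊤, e: ⊤, f: ⊤}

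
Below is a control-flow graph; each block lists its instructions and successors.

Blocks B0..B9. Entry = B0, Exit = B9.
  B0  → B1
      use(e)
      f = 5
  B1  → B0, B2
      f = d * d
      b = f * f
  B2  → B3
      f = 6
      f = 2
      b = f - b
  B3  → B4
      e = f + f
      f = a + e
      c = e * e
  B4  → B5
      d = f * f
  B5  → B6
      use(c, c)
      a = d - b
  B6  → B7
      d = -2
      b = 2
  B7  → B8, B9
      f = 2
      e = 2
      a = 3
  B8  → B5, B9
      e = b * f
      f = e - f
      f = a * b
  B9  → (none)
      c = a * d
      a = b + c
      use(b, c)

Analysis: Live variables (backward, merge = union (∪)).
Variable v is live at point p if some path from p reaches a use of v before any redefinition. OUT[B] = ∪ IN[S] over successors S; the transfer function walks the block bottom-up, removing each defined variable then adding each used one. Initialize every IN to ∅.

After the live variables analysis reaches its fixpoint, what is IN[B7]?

Answer: {b, c, d}

Working:
Per-block solution:
  B0: | IN={a, d, e} | OUT={a, d, e}
  B1: | IN={a, d, e} | OUT={a, b, d, e}
  B2: | IN={a, b} | OUT={a, b, f}
  B3: | IN={a, b, f} | OUT={b, c, f}
  B4: | IN={b, c, f} | OUT={b, c, d}
  B5: | IN={b, c, d} | OUT={c}
  B6: | IN={c} | OUT={b, c, d}
  B7: | IN={b, c, d} | OUT={a, b, c, d, f}
  B8: | IN={a, b, c, d, f} | OUT={a, b, c, d}
  B9: | IN={a, b, d} | OUT={}

Merge at B7: OUT[B7] = IN[B8] ⊔ IN[B9] = {a, b, c, d, f}
Applying B7's transfer function to that OUT value gives IN[B7] (row B7 above).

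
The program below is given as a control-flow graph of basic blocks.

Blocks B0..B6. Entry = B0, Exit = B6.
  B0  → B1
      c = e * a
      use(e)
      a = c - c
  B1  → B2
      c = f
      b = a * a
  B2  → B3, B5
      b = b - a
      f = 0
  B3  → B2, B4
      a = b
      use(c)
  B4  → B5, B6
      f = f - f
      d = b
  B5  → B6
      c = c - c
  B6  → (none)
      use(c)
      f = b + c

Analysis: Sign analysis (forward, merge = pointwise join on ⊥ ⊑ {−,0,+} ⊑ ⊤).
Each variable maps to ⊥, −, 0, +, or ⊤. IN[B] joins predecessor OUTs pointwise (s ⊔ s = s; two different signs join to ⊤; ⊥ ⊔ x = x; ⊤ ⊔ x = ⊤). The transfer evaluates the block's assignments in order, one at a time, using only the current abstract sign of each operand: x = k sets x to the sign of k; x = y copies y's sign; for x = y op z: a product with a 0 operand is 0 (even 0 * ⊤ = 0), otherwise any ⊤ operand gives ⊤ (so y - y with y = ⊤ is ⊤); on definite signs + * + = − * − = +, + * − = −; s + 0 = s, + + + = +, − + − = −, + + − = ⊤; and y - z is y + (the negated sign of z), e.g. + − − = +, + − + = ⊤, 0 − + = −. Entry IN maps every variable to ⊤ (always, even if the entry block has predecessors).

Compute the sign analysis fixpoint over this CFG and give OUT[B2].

Per-block solution:
  B0:   IN=(all ⊤)   OUT=(all ⊤)
  B1:   IN=(all ⊤)   OUT=(all ⊤)
  B2:   IN=(all ⊤)   OUT={f:0; rest ⊤}
  B3:   IN={f:0; rest ⊤}   OUT={f:0; rest ⊤}
  B4:   IN={f:0; rest ⊤}   OUT={f:0; rest ⊤}
  B5:   IN={f:0; rest ⊤}   OUT={f:0; rest ⊤}
  B6:   IN={f:0; rest ⊤}   OUT=(all ⊤)

Merge at B2: IN[B2] = OUT[B1] ⊔ OUT[B3] = {a: ⊤, b: ⊤, c: ⊤, d: ⊤, e: ⊤, f: ⊤}
Applying B2's transfer function to that IN value gives OUT[B2] (row B2 above).

Answer: {a: ⊤, b: ⊤, c: ⊤, d: ⊤, e: ⊤, f: 0}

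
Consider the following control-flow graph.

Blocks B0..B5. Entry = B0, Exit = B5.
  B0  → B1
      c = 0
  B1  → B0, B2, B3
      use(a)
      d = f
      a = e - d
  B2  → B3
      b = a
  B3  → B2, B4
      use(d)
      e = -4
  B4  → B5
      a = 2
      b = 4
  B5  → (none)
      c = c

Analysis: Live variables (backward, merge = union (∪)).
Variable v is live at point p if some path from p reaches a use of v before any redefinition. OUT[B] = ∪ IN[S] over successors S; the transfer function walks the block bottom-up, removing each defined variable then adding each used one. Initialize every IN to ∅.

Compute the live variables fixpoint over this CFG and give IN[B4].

Answer: {c}

Working:
Converged values:
  B0:   IN={a, e, f}   OUT={a, c, e, f}
  B1:   IN={a, c, e, f}   OUT={a, c, d, e, f}
  B2:   IN={a, c, d}   OUT={a, c, d}
  B3:   IN={a, c, d}   OUT={a, c, d}
  B4:   IN={c}   OUT={c}
  B5:   IN={c}   OUT={}

Merge at B4: OUT[B4] = IN[B5] = {c}
Applying B4's transfer function to that OUT value gives IN[B4] (row B4 above).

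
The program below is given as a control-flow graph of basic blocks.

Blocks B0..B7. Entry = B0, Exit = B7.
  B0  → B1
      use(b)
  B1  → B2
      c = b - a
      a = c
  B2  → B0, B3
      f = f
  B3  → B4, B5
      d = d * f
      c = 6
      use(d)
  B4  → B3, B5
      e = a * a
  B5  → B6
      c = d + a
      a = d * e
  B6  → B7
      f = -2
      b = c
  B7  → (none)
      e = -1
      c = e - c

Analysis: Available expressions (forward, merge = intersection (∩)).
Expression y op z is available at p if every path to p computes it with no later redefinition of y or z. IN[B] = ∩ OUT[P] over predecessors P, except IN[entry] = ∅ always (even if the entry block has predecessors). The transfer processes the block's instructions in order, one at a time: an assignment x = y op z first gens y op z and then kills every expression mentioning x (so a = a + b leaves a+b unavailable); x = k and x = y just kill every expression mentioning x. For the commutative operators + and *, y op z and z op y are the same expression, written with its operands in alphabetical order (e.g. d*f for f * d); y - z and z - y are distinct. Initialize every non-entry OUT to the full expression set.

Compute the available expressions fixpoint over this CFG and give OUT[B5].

Answer: {d*e}

Working:
Per-block solution:
  B0: | IN={} | OUT={}
  B1: | IN={} | OUT={}
  B2: | IN={} | OUT={}
  B3: | IN={} | OUT={}
  B4: | IN={} | OUT={a*a}
  B5: | IN={} | OUT={d*e}
  B6: | IN={d*e} | OUT={d*e}
  B7: | IN={d*e} | OUT={}

Merge at B5: IN[B5] = OUT[B3] ∩ OUT[B4] = {}
Applying B5's transfer function to that IN value gives OUT[B5] (row B5 above).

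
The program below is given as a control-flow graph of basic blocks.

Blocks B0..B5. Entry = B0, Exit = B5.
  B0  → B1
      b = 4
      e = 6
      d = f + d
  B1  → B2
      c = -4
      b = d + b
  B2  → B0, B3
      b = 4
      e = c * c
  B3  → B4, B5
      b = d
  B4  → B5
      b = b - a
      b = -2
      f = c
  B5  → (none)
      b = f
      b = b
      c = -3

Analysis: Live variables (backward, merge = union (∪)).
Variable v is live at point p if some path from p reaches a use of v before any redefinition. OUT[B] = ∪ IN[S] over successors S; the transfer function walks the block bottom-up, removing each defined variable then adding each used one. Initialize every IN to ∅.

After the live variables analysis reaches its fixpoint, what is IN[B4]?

Answer: {a, b, c}

Derivation:
Converged values:
  B0: | IN={a, d, f} | OUT={a, b, d, f}
  B1: | IN={a, b, d, f} | OUT={a, c, d, f}
  B2: | IN={a, c, d, f} | OUT={a, c, d, f}
  B3: | IN={a, c, d, f} | OUT={a, b, c, f}
  B4: | IN={a, b, c} | OUT={f}
  B5: | IN={f} | OUT={}

Merge at B4: OUT[B4] = IN[B5] = {f}
Applying B4's transfer function to that OUT value gives IN[B4] (row B4 above).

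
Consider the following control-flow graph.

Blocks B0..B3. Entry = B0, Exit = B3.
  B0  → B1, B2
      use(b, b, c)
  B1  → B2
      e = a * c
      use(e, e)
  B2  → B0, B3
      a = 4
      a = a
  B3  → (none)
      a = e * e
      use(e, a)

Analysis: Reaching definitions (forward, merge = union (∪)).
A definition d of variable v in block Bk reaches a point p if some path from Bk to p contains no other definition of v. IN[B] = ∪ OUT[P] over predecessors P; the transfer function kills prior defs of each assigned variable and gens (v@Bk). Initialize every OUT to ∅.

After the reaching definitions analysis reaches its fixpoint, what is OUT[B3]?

Converged values:
  B0: | IN={a@B2, e@B1} | OUT={a@B2, e@B1}
  B1: | IN={a@B2, e@B1} | OUT={a@B2, e@B1}
  B2: | IN={a@B2, e@B1} | OUT={a@B2, e@B1}
  B3: | IN={a@B2, e@B1} | OUT={a@B3, e@B1}

Merge at B3: IN[B3] = OUT[B2] = {a@B2, e@B1}
Applying B3's transfer function to that IN value gives OUT[B3] (row B3 above).

Answer: {a@B3, e@B1}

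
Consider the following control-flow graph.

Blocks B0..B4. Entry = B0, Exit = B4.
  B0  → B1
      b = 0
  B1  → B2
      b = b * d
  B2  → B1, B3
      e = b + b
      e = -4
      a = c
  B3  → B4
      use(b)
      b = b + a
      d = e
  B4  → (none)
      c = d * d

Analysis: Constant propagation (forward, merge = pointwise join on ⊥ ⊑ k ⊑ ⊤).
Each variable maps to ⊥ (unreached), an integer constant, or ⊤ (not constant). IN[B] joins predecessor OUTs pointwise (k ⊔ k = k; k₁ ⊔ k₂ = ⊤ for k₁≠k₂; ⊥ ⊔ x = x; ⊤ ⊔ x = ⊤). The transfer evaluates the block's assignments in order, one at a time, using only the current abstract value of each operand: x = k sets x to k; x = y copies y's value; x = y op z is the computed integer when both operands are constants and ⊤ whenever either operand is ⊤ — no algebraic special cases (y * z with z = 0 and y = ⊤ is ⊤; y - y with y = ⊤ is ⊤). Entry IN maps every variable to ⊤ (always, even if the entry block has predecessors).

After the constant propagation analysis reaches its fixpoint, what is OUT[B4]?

Per-block solution:
  B0:  IN=(all ⊤)  OUT={b:0; rest ⊤}
  B1:  IN=(all ⊤)  OUT=(all ⊤)
  B2:  IN=(all ⊤)  OUT={e:-4; rest ⊤}
  B3:  IN={e:-4; rest ⊤}  OUT={d:-4, e:-4; rest ⊤}
  B4:  IN={d:-4, e:-4; rest ⊤}  OUT={c:16, d:-4, e:-4; rest ⊤}

Merge at B4: IN[B4] = OUT[B3] = {a: ⊤, b: ⊤, c: ⊤, d: -4, e: -4, f: ⊤}
Applying B4's transfer function to that IN value gives OUT[B4] (row B4 above).

Answer: {a: ⊤, b: ⊤, c: 16, d: -4, e: -4, f: ⊤}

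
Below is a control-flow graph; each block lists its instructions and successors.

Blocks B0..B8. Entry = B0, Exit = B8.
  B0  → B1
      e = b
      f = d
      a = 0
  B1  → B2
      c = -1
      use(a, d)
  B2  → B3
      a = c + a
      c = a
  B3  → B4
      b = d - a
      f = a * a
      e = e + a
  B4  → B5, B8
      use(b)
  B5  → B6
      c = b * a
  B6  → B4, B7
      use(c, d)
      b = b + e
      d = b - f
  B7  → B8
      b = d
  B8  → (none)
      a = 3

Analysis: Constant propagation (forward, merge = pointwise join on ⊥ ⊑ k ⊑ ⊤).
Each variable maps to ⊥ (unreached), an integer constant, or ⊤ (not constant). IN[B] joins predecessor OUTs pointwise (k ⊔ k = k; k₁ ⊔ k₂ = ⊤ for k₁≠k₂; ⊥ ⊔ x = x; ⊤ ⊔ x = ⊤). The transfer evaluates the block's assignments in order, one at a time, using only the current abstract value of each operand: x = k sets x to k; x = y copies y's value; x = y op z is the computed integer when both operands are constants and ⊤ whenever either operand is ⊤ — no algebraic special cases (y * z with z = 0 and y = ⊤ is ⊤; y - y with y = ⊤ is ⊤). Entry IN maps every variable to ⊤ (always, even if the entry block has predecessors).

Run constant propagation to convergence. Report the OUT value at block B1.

Per-block solution:
  B0: | IN=(all ⊤) | OUT={a:0; rest ⊤}
  B1: | IN={a:0; rest ⊤} | OUT={a:0, c:-1; rest ⊤}
  B2: | IN={a:0, c:-1; rest ⊤} | OUT={a:-1, c:-1; rest ⊤}
  B3: | IN={a:-1, c:-1; rest ⊤} | OUT={a:-1, c:-1, f:1; rest ⊤}
  B4: | IN={a:-1, f:1; rest ⊤} | OUT={a:-1, f:1; rest ⊤}
  B5: | IN={a:-1, f:1; rest ⊤} | OUT={a:-1, f:1; rest ⊤}
  B6: | IN={a:-1, f:1; rest ⊤} | OUT={a:-1, f:1; rest ⊤}
  B7: | IN={a:-1, f:1; rest ⊤} | OUT={a:-1, f:1; rest ⊤}
  B8: | IN={a:-1, f:1; rest ⊤} | OUT={a:3, f:1; rest ⊤}

Merge at B1: IN[B1] = OUT[B0] = {a: 0, b: ⊤, c: ⊤, d: ⊤, e: ⊤, f: ⊤}
Applying B1's transfer function to that IN value gives OUT[B1] (row B1 above).

Answer: {a: 0, b: ⊤, c: -1, d: ⊤, e: ⊤, f: ⊤}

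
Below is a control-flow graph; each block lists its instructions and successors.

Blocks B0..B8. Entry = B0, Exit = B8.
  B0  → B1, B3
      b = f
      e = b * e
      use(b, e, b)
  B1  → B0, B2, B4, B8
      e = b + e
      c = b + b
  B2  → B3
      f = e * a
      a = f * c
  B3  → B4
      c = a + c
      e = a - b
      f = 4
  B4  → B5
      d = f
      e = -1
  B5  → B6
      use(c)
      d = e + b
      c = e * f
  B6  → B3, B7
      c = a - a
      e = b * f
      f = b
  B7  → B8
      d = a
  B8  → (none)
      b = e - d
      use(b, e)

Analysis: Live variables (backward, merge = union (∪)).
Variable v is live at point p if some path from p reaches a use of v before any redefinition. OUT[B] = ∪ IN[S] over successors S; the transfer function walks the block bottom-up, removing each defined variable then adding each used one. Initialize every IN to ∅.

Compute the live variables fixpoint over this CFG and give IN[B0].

Per-block solution:
  B0:   IN={a, c, d, e, f}   OUT={a, b, c, d, e, f}
  B1:   IN={a, b, d, e, f}   OUT={a, b, c, d, e, f}
  B2:   IN={a, b, c, e}   OUT={a, b, c}
  B3:   IN={a, b, c}   OUT={a, b, c, f}
  B4:   IN={a, b, c, f}   OUT={a, b, c, e, f}
  B5:   IN={a, b, c, e, f}   OUT={a, b, f}
  B6:   IN={a, b, f}   OUT={a, b, c, e}
  B7:   IN={a, e}   OUT={d, e}
  B8:   IN={d, e}   OUT={}

Merge at B0: OUT[B0] = IN[B1] ⊔ IN[B3] = {a, b, c, d, e, f}
Applying B0's transfer function to that OUT value gives IN[B0] (row B0 above).

Answer: {a, c, d, e, f}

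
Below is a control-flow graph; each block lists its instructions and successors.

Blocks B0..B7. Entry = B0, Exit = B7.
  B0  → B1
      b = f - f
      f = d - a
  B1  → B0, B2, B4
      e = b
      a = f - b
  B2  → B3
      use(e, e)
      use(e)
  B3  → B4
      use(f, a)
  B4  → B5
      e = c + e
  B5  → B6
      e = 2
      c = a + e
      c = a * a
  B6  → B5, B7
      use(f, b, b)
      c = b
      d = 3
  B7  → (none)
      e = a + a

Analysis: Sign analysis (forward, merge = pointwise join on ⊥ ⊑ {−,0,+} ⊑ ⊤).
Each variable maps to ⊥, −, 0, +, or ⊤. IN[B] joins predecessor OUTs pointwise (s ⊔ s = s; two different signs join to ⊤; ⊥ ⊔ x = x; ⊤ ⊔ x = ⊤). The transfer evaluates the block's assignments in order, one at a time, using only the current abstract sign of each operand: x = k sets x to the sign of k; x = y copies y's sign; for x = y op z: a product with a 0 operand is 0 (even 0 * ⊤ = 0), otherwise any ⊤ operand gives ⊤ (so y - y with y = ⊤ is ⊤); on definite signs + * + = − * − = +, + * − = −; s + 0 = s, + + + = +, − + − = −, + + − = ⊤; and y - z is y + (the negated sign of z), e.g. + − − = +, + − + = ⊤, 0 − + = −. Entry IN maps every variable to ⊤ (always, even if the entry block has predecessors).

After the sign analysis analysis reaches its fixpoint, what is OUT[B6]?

Per-block solution:
  B0:  IN=(all ⊤)  OUT=(all ⊤)
  B1:  IN=(all ⊤)  OUT=(all ⊤)
  B2:  IN=(all ⊤)  OUT=(all ⊤)
  B3:  IN=(all ⊤)  OUT=(all ⊤)
  B4:  IN=(all ⊤)  OUT=(all ⊤)
  B5:  IN=(all ⊤)  OUT={e:+; rest ⊤}
  B6:  IN={e:+; rest ⊤}  OUT={d:+, e:+; rest ⊤}
  B7:  IN={d:+, e:+; rest ⊤}  OUT={d:+; rest ⊤}

Merge at B6: IN[B6] = OUT[B5] = {a: ⊤, b: ⊤, c: ⊤, d: ⊤, e: +, f: ⊤}
Applying B6's transfer function to that IN value gives OUT[B6] (row B6 above).

Answer: {a: ⊤, b: ⊤, c: ⊤, d: +, e: +, f: ⊤}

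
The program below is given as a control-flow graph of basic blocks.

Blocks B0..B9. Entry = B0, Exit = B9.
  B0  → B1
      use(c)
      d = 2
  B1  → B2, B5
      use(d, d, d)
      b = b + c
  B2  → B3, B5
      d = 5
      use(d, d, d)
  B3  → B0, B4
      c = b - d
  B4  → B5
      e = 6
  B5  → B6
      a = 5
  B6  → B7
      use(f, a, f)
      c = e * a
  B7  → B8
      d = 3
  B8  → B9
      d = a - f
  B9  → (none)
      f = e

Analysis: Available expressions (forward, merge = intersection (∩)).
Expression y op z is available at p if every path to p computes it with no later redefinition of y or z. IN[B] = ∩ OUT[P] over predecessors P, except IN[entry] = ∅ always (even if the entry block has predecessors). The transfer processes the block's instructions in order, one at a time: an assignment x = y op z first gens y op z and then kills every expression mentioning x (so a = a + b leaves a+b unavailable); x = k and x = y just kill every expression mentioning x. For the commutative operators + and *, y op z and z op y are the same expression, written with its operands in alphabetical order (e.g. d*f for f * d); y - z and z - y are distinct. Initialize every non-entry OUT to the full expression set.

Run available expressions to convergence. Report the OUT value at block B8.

Fixpoint table:
  B0:  IN={}  OUT={}
  B1:  IN={}  OUT={}
  B2:  IN={}  OUT={}
  B3:  IN={}  OUT={b-d}
  B4:  IN={b-d}  OUT={b-d}
  B5:  IN={}  OUT={}
  B6:  IN={}  OUT={a*e}
  B7:  IN={a*e}  OUT={a*e}
  B8:  IN={a*e}  OUT={a*e, a-f}
  B9:  IN={a*e, a-f}  OUT={a*e}

Merge at B8: IN[B8] = OUT[B7] = {a*e}
Applying B8's transfer function to that IN value gives OUT[B8] (row B8 above).

Answer: {a*e, a-f}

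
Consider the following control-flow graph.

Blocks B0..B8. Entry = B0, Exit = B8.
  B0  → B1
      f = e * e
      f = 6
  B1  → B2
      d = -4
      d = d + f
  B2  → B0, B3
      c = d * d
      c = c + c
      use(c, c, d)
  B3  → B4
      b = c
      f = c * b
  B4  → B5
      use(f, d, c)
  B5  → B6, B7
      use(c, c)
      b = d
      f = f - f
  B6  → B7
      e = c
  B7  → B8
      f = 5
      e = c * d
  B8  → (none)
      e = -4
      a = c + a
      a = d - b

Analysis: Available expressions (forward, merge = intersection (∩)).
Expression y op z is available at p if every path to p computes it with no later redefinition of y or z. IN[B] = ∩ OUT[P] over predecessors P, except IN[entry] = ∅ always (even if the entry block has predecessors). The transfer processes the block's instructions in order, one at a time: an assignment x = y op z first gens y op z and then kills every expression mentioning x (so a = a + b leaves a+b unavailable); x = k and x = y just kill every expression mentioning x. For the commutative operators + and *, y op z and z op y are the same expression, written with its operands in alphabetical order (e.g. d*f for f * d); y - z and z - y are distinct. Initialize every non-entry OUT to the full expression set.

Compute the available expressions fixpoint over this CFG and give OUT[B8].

Fixpoint table:
  B0: | IN={} | OUT={e*e}
  B1: | IN={e*e} | OUT={e*e}
  B2: | IN={e*e} | OUT={d*d, e*e}
  B3: | IN={d*d, e*e} | OUT={b*c, d*d, e*e}
  B4: | IN={b*c, d*d, e*e} | OUT={b*c, d*d, e*e}
  B5: | IN={b*c, d*d, e*e} | OUT={d*d, e*e}
  B6: | IN={d*d, e*e} | OUT={d*d}
  B7: | IN={d*d} | OUT={c*d, d*d}
  B8: | IN={c*d, d*d} | OUT={c*d, d*d, d-b}

Merge at B8: IN[B8] = OUT[B7] = {c*d, d*d}
Applying B8's transfer function to that IN value gives OUT[B8] (row B8 above).

Answer: {c*d, d*d, d-b}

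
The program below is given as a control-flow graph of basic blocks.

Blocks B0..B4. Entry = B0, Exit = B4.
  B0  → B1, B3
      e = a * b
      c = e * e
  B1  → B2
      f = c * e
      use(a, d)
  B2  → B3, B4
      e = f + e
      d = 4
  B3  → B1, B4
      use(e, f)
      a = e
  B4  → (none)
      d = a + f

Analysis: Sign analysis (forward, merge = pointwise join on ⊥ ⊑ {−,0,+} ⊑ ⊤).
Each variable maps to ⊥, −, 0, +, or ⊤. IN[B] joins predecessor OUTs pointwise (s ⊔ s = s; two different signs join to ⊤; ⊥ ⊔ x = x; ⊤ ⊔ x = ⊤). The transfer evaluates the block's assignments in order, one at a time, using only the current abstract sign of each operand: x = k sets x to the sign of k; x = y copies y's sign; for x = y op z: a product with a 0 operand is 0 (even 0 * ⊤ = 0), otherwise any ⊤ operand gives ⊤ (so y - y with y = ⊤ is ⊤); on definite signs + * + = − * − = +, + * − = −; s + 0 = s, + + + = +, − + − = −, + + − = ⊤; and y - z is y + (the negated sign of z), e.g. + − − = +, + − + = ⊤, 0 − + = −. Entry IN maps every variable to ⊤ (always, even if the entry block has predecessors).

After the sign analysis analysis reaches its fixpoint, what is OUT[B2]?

Answer: {a: ⊤, b: ⊤, c: ⊤, d: +, e: ⊤, f: ⊤}

Working:
Fixpoint table:
  B0: | IN=(all ⊤) | OUT=(all ⊤)
  B1: | IN=(all ⊤) | OUT=(all ⊤)
  B2: | IN=(all ⊤) | OUT={d:+; rest ⊤}
  B3: | IN=(all ⊤) | OUT=(all ⊤)
  B4: | IN=(all ⊤) | OUT=(all ⊤)

Merge at B2: IN[B2] = OUT[B1] = {a: ⊤, b: ⊤, c: ⊤, d: ⊤, e: ⊤, f: ⊤}
Applying B2's transfer function to that IN value gives OUT[B2] (row B2 above).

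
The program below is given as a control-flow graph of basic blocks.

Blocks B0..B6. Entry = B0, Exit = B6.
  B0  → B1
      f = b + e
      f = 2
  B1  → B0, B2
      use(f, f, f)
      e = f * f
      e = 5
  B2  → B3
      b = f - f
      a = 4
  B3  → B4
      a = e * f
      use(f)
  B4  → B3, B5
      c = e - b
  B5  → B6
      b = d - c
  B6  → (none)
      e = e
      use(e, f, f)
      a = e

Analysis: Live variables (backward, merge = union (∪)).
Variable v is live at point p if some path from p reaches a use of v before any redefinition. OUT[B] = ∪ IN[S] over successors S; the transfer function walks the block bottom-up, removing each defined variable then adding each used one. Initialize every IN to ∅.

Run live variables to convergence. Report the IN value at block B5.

Per-block solution:
  B0: | IN={b, d, e} | OUT={b, d, f}
  B1: | IN={b, d, f} | OUT={b, d, e, f}
  B2: | IN={d, e, f} | OUT={b, d, e, f}
  B3: | IN={b, d, e, f} | OUT={b, d, e, f}
  B4: | IN={b, d, e, f} | OUT={b, c, d, e, f}
  B5: | IN={c, d, e, f} | OUT={e, f}
  B6: | IN={e, f} | OUT={}

Merge at B5: OUT[B5] = IN[B6] = {e, f}
Applying B5's transfer function to that OUT value gives IN[B5] (row B5 above).

Answer: {c, d, e, f}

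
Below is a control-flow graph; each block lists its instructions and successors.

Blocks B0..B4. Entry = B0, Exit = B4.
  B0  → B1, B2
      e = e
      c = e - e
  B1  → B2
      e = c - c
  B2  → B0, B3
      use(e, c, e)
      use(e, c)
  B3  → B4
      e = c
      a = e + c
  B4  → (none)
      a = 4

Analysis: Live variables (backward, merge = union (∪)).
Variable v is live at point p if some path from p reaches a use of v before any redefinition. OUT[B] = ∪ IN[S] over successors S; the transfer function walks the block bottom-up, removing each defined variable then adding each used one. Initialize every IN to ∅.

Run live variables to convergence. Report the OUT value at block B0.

Fixpoint table:
  B0:  IN={e}  OUT={c, e}
  B1:  IN={c}  OUT={c, e}
  B2:  IN={c, e}  OUT={c, e}
  B3:  IN={c}  OUT={}
  B4:  IN={}  OUT={}

Merge at B0: OUT[B0] = IN[B1] ⊔ IN[B2] = {c, e}

Answer: {c, e}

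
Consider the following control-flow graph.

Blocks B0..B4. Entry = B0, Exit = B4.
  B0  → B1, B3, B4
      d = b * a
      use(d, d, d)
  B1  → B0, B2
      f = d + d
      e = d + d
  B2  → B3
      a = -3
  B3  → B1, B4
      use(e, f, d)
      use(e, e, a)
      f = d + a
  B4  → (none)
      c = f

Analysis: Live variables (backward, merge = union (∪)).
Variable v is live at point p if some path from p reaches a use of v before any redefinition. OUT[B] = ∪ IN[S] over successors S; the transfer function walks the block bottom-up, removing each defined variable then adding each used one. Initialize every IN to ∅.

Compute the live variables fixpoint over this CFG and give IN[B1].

Converged values:
  B0:   IN={a, b, e, f}   OUT={a, b, d, e, f}
  B1:   IN={a, b, d}   OUT={a, b, d, e, f}
  B2:   IN={b, d, e, f}   OUT={a, b, d, e, f}
  B3:   IN={a, b, d, e, f}   OUT={a, b, d, f}
  B4:   IN={f}   OUT={}

Merge at B1: OUT[B1] = IN[B0] ⊔ IN[B2] = {a, b, d, e, f}
Applying B1's transfer function to that OUT value gives IN[B1] (row B1 above).

Answer: {a, b, d}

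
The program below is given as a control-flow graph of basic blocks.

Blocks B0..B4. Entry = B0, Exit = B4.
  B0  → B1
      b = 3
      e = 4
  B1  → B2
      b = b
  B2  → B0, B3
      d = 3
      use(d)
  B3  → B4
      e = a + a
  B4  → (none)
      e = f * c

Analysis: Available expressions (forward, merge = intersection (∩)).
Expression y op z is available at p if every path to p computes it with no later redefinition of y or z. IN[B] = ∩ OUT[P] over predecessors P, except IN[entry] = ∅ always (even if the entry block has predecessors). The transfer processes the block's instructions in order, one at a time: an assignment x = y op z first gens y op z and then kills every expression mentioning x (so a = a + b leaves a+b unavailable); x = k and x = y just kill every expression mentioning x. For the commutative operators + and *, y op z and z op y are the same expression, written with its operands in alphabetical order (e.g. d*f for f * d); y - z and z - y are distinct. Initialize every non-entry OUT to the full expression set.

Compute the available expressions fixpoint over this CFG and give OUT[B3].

Fixpoint table:
  B0: | IN={} | OUT={}
  B1: | IN={} | OUT={}
  B2: | IN={} | OUT={}
  B3: | IN={} | OUT={a+a}
  B4: | IN={a+a} | OUT={a+a, c*f}

Merge at B3: IN[B3] = OUT[B2] = {}
Applying B3's transfer function to that IN value gives OUT[B3] (row B3 above).

Answer: {a+a}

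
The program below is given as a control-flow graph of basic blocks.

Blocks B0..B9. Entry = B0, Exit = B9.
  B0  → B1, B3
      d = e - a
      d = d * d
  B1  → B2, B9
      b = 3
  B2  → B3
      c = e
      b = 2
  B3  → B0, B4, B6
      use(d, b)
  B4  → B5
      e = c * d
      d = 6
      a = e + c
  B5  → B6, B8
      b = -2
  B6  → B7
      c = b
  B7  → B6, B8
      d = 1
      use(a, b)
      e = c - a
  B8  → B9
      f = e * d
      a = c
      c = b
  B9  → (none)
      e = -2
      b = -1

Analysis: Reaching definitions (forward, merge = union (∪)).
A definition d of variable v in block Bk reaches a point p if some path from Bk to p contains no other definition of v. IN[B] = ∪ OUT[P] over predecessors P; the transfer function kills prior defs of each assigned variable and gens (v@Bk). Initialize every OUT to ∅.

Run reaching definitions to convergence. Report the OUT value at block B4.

Answer: {a@B4, b@B2, c@B2, d@B4, e@B4}

Working:
Converged values:
  B0:   IN={b@B2, c@B2, d@B0}   OUT={b@B2, c@B2, d@B0}
  B1:   IN={b@B2, c@B2, d@B0}   OUT={b@B1, c@B2, d@B0}
  B2:   IN={b@B1, c@B2, d@B0}   OUT={b@B2, c@B2, d@B0}
  B3:   IN={b@B2, c@B2, d@B0}   OUT={b@B2, c@B2, d@B0}
  B4:   IN={b@B2, c@B2, d@B0}   OUT={a@B4, b@B2, c@B2, d@B4, e@B4}
  B5:   IN={a@B4, b@B2, c@B2, d@B4, e@B4}   OUT={a@B4, b@B5, c@B2, d@B4, e@B4}
  B6:   IN={a@B4, b@B2, b@B5, c@B2, c@B6, d@B0, d@B4, d@B7, e@B4, e@B7}   OUT={a@B4, b@B2, b@B5, c@B6, d@B0, d@B4, d@B7, e@B4, e@B7}
  B7:   IN={a@B4, b@B2, b@B5, c@B6, d@B0, d@B4, d@B7, e@B4, e@B7}   OUT={a@B4, b@B2, b@B5, c@B6, d@B7, e@B7}
  B8:   IN={a@B4, b@B2, b@B5, c@B2, c@B6, d@B4, d@B7, e@B4, e@B7}   OUT={a@B8, b@B2, b@B5, c@B8, d@B4, d@B7, e@B4, e@B7, f@B8}
  B9:   IN={a@B8, b@B1, b@B2, b@B5, c@B2, c@B8, d@B0, d@B4, d@B7, e@B4, e@B7, f@B8}   OUT={a@B8, b@B9, c@B2, c@B8, d@B0, d@B4, d@B7, e@B9, f@B8}

Merge at B4: IN[B4] = OUT[B3] = {b@B2, c@B2, d@B0}
Applying B4's transfer function to that IN value gives OUT[B4] (row B4 above).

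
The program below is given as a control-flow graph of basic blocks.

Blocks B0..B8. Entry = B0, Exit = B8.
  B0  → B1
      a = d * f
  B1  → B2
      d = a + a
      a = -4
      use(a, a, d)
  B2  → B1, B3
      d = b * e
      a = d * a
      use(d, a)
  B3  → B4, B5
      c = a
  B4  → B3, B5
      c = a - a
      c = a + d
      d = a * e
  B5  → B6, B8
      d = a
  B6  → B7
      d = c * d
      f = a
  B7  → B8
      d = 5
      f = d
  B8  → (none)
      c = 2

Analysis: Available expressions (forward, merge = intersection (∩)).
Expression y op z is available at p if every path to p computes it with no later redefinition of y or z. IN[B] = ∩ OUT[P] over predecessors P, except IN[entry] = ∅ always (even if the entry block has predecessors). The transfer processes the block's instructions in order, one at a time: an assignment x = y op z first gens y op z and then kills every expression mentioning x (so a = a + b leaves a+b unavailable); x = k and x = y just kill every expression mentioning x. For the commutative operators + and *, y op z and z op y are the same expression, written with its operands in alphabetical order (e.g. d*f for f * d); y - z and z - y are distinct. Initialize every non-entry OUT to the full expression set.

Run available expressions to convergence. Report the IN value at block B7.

Converged values:
  B0: | IN={} | OUT={d*f}
  B1: | IN={} | OUT={}
  B2: | IN={} | OUT={b*e}
  B3: | IN={b*e} | OUT={b*e}
  B4: | IN={b*e} | OUT={a*e, a-a, b*e}
  B5: | IN={b*e} | OUT={b*e}
  B6: | IN={b*e} | OUT={b*e}
  B7: | IN={b*e} | OUT={b*e}
  B8: | IN={b*e} | OUT={b*e}

Merge at B7: IN[B7] = OUT[B6] = {b*e}

Answer: {b*e}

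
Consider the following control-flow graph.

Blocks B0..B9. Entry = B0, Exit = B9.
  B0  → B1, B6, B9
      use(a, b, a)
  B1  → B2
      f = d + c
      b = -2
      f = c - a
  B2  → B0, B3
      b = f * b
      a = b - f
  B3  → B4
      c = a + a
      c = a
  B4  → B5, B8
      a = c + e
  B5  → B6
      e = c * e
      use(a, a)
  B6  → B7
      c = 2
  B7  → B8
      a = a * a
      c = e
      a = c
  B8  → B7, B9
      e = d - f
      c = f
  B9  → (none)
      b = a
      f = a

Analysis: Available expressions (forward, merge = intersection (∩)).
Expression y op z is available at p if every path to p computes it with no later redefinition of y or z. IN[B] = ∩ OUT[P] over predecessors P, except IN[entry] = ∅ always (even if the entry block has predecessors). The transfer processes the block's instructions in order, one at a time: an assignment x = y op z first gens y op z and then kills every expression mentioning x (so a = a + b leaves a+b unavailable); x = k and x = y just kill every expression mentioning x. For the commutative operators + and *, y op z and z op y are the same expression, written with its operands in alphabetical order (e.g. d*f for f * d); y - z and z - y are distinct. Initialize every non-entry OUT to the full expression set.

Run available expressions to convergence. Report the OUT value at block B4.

Fixpoint table:
  B0:  IN={}  OUT={}
  B1:  IN={}  OUT={c+d, c-a}
  B2:  IN={c+d, c-a}  OUT={b-f, c+d}
  B3:  IN={b-f, c+d}  OUT={a+a, b-f}
  B4:  IN={a+a, b-f}  OUT={b-f, c+e}
  B5:  IN={b-f, c+e}  OUT={b-f}
  B6:  IN={}  OUT={}
  B7:  IN={}  OUT={}
  B8:  IN={}  OUT={d-f}
  B9:  IN={}  OUT={}

Merge at B4: IN[B4] = OUT[B3] = {a+a, b-f}
Applying B4's transfer function to that IN value gives OUT[B4] (row B4 above).

Answer: {b-f, c+e}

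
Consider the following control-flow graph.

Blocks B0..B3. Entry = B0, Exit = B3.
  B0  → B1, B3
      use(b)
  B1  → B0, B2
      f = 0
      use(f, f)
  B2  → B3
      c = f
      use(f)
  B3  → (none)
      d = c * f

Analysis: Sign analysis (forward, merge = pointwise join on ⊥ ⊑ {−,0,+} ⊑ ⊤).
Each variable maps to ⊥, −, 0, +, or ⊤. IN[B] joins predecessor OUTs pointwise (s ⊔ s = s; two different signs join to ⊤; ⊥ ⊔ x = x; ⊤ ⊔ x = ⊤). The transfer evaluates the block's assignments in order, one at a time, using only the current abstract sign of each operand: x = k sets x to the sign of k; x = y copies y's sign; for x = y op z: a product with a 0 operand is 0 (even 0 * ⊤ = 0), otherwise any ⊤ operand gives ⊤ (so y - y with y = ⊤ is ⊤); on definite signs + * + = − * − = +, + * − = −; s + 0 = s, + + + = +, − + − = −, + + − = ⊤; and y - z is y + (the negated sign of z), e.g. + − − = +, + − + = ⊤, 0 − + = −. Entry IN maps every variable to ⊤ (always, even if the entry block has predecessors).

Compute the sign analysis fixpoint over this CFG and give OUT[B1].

Per-block solution:
  B0: | IN=(all ⊤) | OUT=(all ⊤)
  B1: | IN=(all ⊤) | OUT={f:0; rest ⊤}
  B2: | IN={f:0; rest ⊤} | OUT={c:0, f:0; rest ⊤}
  B3: | IN=(all ⊤) | OUT=(all ⊤)

Merge at B1: IN[B1] = OUT[B0] = {a: ⊤, b: ⊤, c: ⊤, d: ⊤, e: ⊤, f: ⊤}
Applying B1's transfer function to that IN value gives OUT[B1] (row B1 above).

Answer: {a: ⊤, b: ⊤, c: ⊤, d: ⊤, e: ⊤, f: 0}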